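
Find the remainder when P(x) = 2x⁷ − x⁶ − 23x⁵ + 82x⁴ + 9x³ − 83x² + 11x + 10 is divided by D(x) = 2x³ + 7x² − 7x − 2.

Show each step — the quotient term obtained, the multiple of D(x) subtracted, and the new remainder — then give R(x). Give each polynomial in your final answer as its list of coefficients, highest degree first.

R = [-1, 4, 4]

Step 1: lead(2x⁷ − x⁶ − 23x⁵ + 82x⁴ + 9x³ − 83x² + 11x + 10) ÷ lead(D) = 2x⁷ ÷ 2x³ = x⁴. Subtract (x⁴)·D = 2x⁷ + 7x⁶ − 7x⁵ − 2x⁴. Remainder: −8x⁶ − 16x⁵ + 84x⁴ + 9x³ − 83x² + 11x + 10.
Step 2: lead(−8x⁶ − 16x⁵ + 84x⁴ + 9x³ − 83x² + 11x + 10) ÷ lead(D) = −8x⁶ ÷ 2x³ = −4x³. Subtract (−4x³)·D = −8x⁶ − 28x⁵ + 28x⁴ + 8x³. Remainder: 12x⁵ + 56x⁴ + x³ − 83x² + 11x + 10.
Step 3: lead(12x⁵ + 56x⁴ + x³ − 83x² + 11x + 10) ÷ lead(D) = 12x⁵ ÷ 2x³ = 6x². Subtract (6x²)·D = 12x⁵ + 42x⁴ − 42x³ − 12x². Remainder: 14x⁴ + 43x³ − 71x² + 11x + 10.
Step 4: lead(14x⁴ + 43x³ − 71x² + 11x + 10) ÷ lead(D) = 14x⁴ ÷ 2x³ = 7x. Subtract (7x)·D = 14x⁴ + 49x³ − 49x² − 14x. Remainder: −6x³ − 22x² + 25x + 10.
Step 5: lead(−6x³ − 22x² + 25x + 10) ÷ lead(D) = −6x³ ÷ 2x³ = −3. Subtract (−3)·D = −6x³ − 21x² + 21x + 6. Remainder: −x² + 4x + 4.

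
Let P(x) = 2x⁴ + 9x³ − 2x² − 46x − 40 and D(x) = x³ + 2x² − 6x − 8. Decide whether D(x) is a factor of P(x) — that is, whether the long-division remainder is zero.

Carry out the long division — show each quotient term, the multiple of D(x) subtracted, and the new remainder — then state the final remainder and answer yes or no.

R(x) = 0, so D(x) is a factor of P(x). yes

Step 1: lead(2x⁴ + 9x³ − 2x² − 46x − 40) ÷ lead(D) = 2x⁴ ÷ x³ = 2x. Subtract (2x)·D = 2x⁴ + 4x³ − 12x² − 16x. Remainder: 5x³ + 10x² − 30x − 40.
Step 2: lead(5x³ + 10x² − 30x − 40) ÷ lead(D) = 5x³ ÷ x³ = 5. Subtract (5)·D = 5x³ + 10x² − 30x − 40. Remainder: 0.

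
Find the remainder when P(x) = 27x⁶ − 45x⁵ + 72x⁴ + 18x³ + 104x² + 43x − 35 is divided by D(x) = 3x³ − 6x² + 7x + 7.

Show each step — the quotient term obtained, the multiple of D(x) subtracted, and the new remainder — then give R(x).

R(x) = −4x² + 8x − 7

Step 1: lead(27x⁶ − 45x⁵ + 72x⁴ + 18x³ + 104x² + 43x − 35) ÷ lead(D) = 27x⁶ ÷ 3x³ = 9x³. Subtract (9x³)·D = 27x⁶ − 54x⁵ + 63x⁴ + 63x³. Remainder: 9x⁵ + 9x⁴ − 45x³ + 104x² + 43x − 35.
Step 2: lead(9x⁵ + 9x⁴ − 45x³ + 104x² + 43x − 35) ÷ lead(D) = 9x⁵ ÷ 3x³ = 3x². Subtract (3x²)·D = 9x⁵ − 18x⁴ + 21x³ + 21x². Remainder: 27x⁴ − 66x³ + 83x² + 43x − 35.
Step 3: lead(27x⁴ − 66x³ + 83x² + 43x − 35) ÷ lead(D) = 27x⁴ ÷ 3x³ = 9x. Subtract (9x)·D = 27x⁴ − 54x³ + 63x² + 63x. Remainder: −12x³ + 20x² − 20x − 35.
Step 4: lead(−12x³ + 20x² − 20x − 35) ÷ lead(D) = −12x³ ÷ 3x³ = −4. Subtract (−4)·D = −12x³ + 24x² − 28x − 28. Remainder: −4x² + 8x − 7.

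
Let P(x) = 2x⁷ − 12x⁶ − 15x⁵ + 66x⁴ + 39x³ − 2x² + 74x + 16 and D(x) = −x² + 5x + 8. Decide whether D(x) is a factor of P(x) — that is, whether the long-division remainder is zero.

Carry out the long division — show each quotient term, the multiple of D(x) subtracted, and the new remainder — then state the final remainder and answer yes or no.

R(x) = 0, so D(x) is a factor of P(x). yes

Step 1: lead(2x⁷ − 12x⁶ − 15x⁵ + 66x⁴ + 39x³ − 2x² + 74x + 16) ÷ lead(D) = 2x⁷ ÷ −x² = −2x⁵. Subtract (−2x⁵)·D = 2x⁷ − 10x⁶ − 16x⁵. Remainder: −2x⁶ + x⁵ + 66x⁴ + 39x³ − 2x² + 74x + 16.
Step 2: lead(−2x⁶ + x⁵ + 66x⁴ + 39x³ − 2x² + 74x + 16) ÷ lead(D) = −2x⁶ ÷ −x² = 2x⁴. Subtract (2x⁴)·D = −2x⁶ + 10x⁵ + 16x⁴. Remainder: −9x⁵ + 50x⁴ + 39x³ − 2x² + 74x + 16.
Step 3: lead(−9x⁵ + 50x⁴ + 39x³ − 2x² + 74x + 16) ÷ lead(D) = −9x⁵ ÷ −x² = 9x³. Subtract (9x³)·D = −9x⁵ + 45x⁴ + 72x³. Remainder: 5x⁴ − 33x³ − 2x² + 74x + 16.
Step 4: lead(5x⁴ − 33x³ − 2x² + 74x + 16) ÷ lead(D) = 5x⁴ ÷ −x² = −5x². Subtract (−5x²)·D = 5x⁴ − 25x³ − 40x². Remainder: −8x³ + 38x² + 74x + 16.
Step 5: lead(−8x³ + 38x² + 74x + 16) ÷ lead(D) = −8x³ ÷ −x² = 8x. Subtract (8x)·D = −8x³ + 40x² + 64x. Remainder: −2x² + 10x + 16.
Step 6: lead(−2x² + 10x + 16) ÷ lead(D) = −2x² ÷ −x² = 2. Subtract (2)·D = −2x² + 10x + 16. Remainder: 0.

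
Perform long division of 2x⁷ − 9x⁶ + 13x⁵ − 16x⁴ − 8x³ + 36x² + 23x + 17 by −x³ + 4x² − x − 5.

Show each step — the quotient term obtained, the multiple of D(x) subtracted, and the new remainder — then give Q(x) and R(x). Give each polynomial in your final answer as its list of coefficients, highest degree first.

Step 1: lead(2x⁷ − 9x⁶ + 13x⁵ − 16x⁴ − 8x³ + 36x² + 23x + 17) ÷ lead(D) = 2x⁷ ÷ −x³ = −2x⁴. Subtract (−2x⁴)·D = 2x⁷ − 8x⁶ + 2x⁵ + 10x⁴. Remainder: −x⁶ + 11x⁵ − 26x⁴ − 8x³ + 36x² + 23x + 17.
Step 2: lead(−x⁶ + 11x⁵ − 26x⁴ − 8x³ + 36x² + 23x + 17) ÷ lead(D) = −x⁶ ÷ −x³ = x³. Subtract (x³)·D = −x⁶ + 4x⁵ − x⁴ − 5x³. Remainder: 7x⁵ − 25x⁴ − 3x³ + 36x² + 23x + 17.
Step 3: lead(7x⁵ − 25x⁴ − 3x³ + 36x² + 23x + 17) ÷ lead(D) = 7x⁵ ÷ −x³ = −7x². Subtract (−7x²)·D = 7x⁵ − 28x⁴ + 7x³ + 35x². Remainder: 3x⁴ − 10x³ + x² + 23x + 17.
Step 4: lead(3x⁴ − 10x³ + x² + 23x + 17) ÷ lead(D) = 3x⁴ ÷ −x³ = −3x. Subtract (−3x)·D = 3x⁴ − 12x³ + 3x² + 15x. Remainder: 2x³ − 2x² + 8x + 17.
Step 5: lead(2x³ − 2x² + 8x + 17) ÷ lead(D) = 2x³ ÷ −x³ = −2. Subtract (−2)·D = 2x³ − 8x² + 2x + 10. Remainder: 6x² + 6x + 7.

Q = [-2, 1, -7, -3, -2]; R = [6, 6, 7]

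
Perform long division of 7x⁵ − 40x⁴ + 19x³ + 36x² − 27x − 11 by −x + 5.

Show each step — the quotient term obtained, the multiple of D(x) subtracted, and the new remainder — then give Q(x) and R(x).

Q(x) = −7x⁴ + 5x³ + 6x² − 6x − 3; R(x) = 4

Step 1: lead(7x⁵ − 40x⁴ + 19x³ + 36x² − 27x − 11) ÷ lead(D) = 7x⁵ ÷ −x = −7x⁴. Subtract (−7x⁴)·D = 7x⁵ − 35x⁴. Remainder: −5x⁴ + 19x³ + 36x² − 27x − 11.
Step 2: lead(−5x⁴ + 19x³ + 36x² − 27x − 11) ÷ lead(D) = −5x⁴ ÷ −x = 5x³. Subtract (5x³)·D = −5x⁴ + 25x³. Remainder: −6x³ + 36x² − 27x − 11.
Step 3: lead(−6x³ + 36x² − 27x − 11) ÷ lead(D) = −6x³ ÷ −x = 6x². Subtract (6x²)·D = −6x³ + 30x². Remainder: 6x² − 27x − 11.
Step 4: lead(6x² − 27x − 11) ÷ lead(D) = 6x² ÷ −x = −6x. Subtract (−6x)·D = 6x² − 30x. Remainder: 3x − 11.
Step 5: lead(3x − 11) ÷ lead(D) = 3x ÷ −x = −3. Subtract (−3)·D = 3x − 15. Remainder: 4.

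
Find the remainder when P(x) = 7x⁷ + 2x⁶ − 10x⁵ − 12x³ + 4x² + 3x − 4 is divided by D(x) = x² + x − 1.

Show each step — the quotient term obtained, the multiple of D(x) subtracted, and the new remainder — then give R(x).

R(x) = −4

Step 1: lead(7x⁷ + 2x⁶ − 10x⁵ − 12x³ + 4x² + 3x − 4) ÷ lead(D) = 7x⁷ ÷ x² = 7x⁵. Subtract (7x⁵)·D = 7x⁷ + 7x⁶ − 7x⁵. Remainder: −5x⁶ − 3x⁵ − 12x³ + 4x² + 3x − 4.
Step 2: lead(−5x⁶ − 3x⁵ − 12x³ + 4x² + 3x − 4) ÷ lead(D) = −5x⁶ ÷ x² = −5x⁴. Subtract (−5x⁴)·D = −5x⁶ − 5x⁵ + 5x⁴. Remainder: 2x⁵ − 5x⁴ − 12x³ + 4x² + 3x − 4.
Step 3: lead(2x⁵ − 5x⁴ − 12x³ + 4x² + 3x − 4) ÷ lead(D) = 2x⁵ ÷ x² = 2x³. Subtract (2x³)·D = 2x⁵ + 2x⁴ − 2x³. Remainder: −7x⁴ − 10x³ + 4x² + 3x − 4.
Step 4: lead(−7x⁴ − 10x³ + 4x² + 3x − 4) ÷ lead(D) = −7x⁴ ÷ x² = −7x². Subtract (−7x²)·D = −7x⁴ − 7x³ + 7x². Remainder: −3x³ − 3x² + 3x − 4.
Step 5: lead(−3x³ − 3x² + 3x − 4) ÷ lead(D) = −3x³ ÷ x² = −3x. Subtract (−3x)·D = −3x³ − 3x² + 3x. Remainder: −4.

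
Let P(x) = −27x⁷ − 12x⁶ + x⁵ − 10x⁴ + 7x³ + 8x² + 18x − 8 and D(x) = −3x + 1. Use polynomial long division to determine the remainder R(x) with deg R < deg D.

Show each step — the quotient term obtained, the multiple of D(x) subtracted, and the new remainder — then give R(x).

R(x) = −1

Step 1: lead(−27x⁷ − 12x⁶ + x⁵ − 10x⁴ + 7x³ + 8x² + 18x − 8) ÷ lead(D) = −27x⁷ ÷ −3x = 9x⁶. Subtract (9x⁶)·D = −27x⁷ + 9x⁶. Remainder: −21x⁶ + x⁵ − 10x⁴ + 7x³ + 8x² + 18x − 8.
Step 2: lead(−21x⁶ + x⁵ − 10x⁴ + 7x³ + 8x² + 18x − 8) ÷ lead(D) = −21x⁶ ÷ −3x = 7x⁵. Subtract (7x⁵)·D = −21x⁶ + 7x⁵. Remainder: −6x⁵ − 10x⁴ + 7x³ + 8x² + 18x − 8.
Step 3: lead(−6x⁵ − 10x⁴ + 7x³ + 8x² + 18x − 8) ÷ lead(D) = −6x⁵ ÷ −3x = 2x⁴. Subtract (2x⁴)·D = −6x⁵ + 2x⁴. Remainder: −12x⁴ + 7x³ + 8x² + 18x − 8.
Step 4: lead(−12x⁴ + 7x³ + 8x² + 18x − 8) ÷ lead(D) = −12x⁴ ÷ −3x = 4x³. Subtract (4x³)·D = −12x⁴ + 4x³. Remainder: 3x³ + 8x² + 18x − 8.
Step 5: lead(3x³ + 8x² + 18x − 8) ÷ lead(D) = 3x³ ÷ −3x = −x². Subtract (−x²)·D = 3x³ − x². Remainder: 9x² + 18x − 8.
Step 6: lead(9x² + 18x − 8) ÷ lead(D) = 9x² ÷ −3x = −3x. Subtract (−3x)·D = 9x² − 3x. Remainder: 21x − 8.
Step 7: lead(21x − 8) ÷ lead(D) = 21x ÷ −3x = −7. Subtract (−7)·D = 21x − 7. Remainder: −1.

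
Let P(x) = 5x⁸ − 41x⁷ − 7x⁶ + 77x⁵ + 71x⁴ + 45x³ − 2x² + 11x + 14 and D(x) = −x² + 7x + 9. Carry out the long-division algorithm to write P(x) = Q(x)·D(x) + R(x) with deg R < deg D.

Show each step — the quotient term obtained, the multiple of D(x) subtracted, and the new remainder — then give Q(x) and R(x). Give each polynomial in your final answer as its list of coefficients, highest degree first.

Step 1: lead(5x⁸ − 41x⁷ − 7x⁶ + 77x⁵ + 71x⁴ + 45x³ − 2x² + 11x + 14) ÷ lead(D) = 5x⁸ ÷ −x² = −5x⁶. Subtract (−5x⁶)·D = 5x⁸ − 35x⁷ − 45x⁶. Remainder: −6x⁷ + 38x⁶ + 77x⁵ + 71x⁴ + 45x³ − 2x² + 11x + 14.
Step 2: lead(−6x⁷ + 38x⁶ + 77x⁵ + 71x⁴ + 45x³ − 2x² + 11x + 14) ÷ lead(D) = −6x⁷ ÷ −x² = 6x⁵. Subtract (6x⁵)·D = −6x⁷ + 42x⁶ + 54x⁵. Remainder: −4x⁶ + 23x⁵ + 71x⁴ + 45x³ − 2x² + 11x + 14.
Step 3: lead(−4x⁶ + 23x⁵ + 71x⁴ + 45x³ − 2x² + 11x + 14) ÷ lead(D) = −4x⁶ ÷ −x² = 4x⁴. Subtract (4x⁴)·D = −4x⁶ + 28x⁵ + 36x⁴. Remainder: −5x⁵ + 35x⁴ + 45x³ − 2x² + 11x + 14.
Step 4: lead(−5x⁵ + 35x⁴ + 45x³ − 2x² + 11x + 14) ÷ lead(D) = −5x⁵ ÷ −x² = 5x³. Subtract (5x³)·D = −5x⁵ + 35x⁴ + 45x³. Remainder: −2x² + 11x + 14.
Step 5: lead(−2x² + 11x + 14) ÷ lead(D) = −2x² ÷ −x² = 2. Subtract (2)·D = −2x² + 14x + 18. Remainder: −3x − 4.

Q = [-5, 6, 4, 5, 0, 0, 2]; R = [-3, -4]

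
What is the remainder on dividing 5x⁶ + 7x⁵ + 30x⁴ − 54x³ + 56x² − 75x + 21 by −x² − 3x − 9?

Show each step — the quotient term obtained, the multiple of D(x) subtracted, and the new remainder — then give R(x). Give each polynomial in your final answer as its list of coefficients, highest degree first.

R = [3]

Step 1: lead(5x⁶ + 7x⁵ + 30x⁴ − 54x³ + 56x² − 75x + 21) ÷ lead(D) = 5x⁶ ÷ −x² = −5x⁴. Subtract (−5x⁴)·D = 5x⁶ + 15x⁵ + 45x⁴. Remainder: −8x⁵ − 15x⁴ − 54x³ + 56x² − 75x + 21.
Step 2: lead(−8x⁵ − 15x⁴ − 54x³ + 56x² − 75x + 21) ÷ lead(D) = −8x⁵ ÷ −x² = 8x³. Subtract (8x³)·D = −8x⁵ − 24x⁴ − 72x³. Remainder: 9x⁴ + 18x³ + 56x² − 75x + 21.
Step 3: lead(9x⁴ + 18x³ + 56x² − 75x + 21) ÷ lead(D) = 9x⁴ ÷ −x² = −9x². Subtract (−9x²)·D = 9x⁴ + 27x³ + 81x². Remainder: −9x³ − 25x² − 75x + 21.
Step 4: lead(−9x³ − 25x² − 75x + 21) ÷ lead(D) = −9x³ ÷ −x² = 9x. Subtract (9x)·D = −9x³ − 27x² − 81x. Remainder: 2x² + 6x + 21.
Step 5: lead(2x² + 6x + 21) ÷ lead(D) = 2x² ÷ −x² = −2. Subtract (−2)·D = 2x² + 6x + 18. Remainder: 3.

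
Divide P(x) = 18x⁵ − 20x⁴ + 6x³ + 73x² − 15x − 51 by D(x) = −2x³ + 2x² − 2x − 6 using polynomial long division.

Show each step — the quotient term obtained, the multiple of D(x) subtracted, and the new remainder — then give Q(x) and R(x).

Step 1: lead(18x⁵ − 20x⁴ + 6x³ + 73x² − 15x − 51) ÷ lead(D) = 18x⁵ ÷ −2x³ = −9x². Subtract (−9x²)·D = 18x⁵ − 18x⁴ + 18x³ + 54x². Remainder: −2x⁴ − 12x³ + 19x² − 15x − 51.
Step 2: lead(−2x⁴ − 12x³ + 19x² − 15x − 51) ÷ lead(D) = −2x⁴ ÷ −2x³ = x. Subtract (x)·D = −2x⁴ + 2x³ − 2x² − 6x. Remainder: −14x³ + 21x² − 9x − 51.
Step 3: lead(−14x³ + 21x² − 9x − 51) ÷ lead(D) = −14x³ ÷ −2x³ = 7. Subtract (7)·D = −14x³ + 14x² − 14x − 42. Remainder: 7x² + 5x − 9.

Q(x) = −9x² + x + 7; R(x) = 7x² + 5x − 9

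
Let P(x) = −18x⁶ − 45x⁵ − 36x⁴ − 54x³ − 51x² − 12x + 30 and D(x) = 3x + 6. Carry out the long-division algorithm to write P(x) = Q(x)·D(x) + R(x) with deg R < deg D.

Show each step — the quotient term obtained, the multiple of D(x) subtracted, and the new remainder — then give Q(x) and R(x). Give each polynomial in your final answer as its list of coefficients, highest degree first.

Q = [-6, -3, -6, -6, -5, 6]; R = [-6]

Step 1: lead(−18x⁶ − 45x⁵ − 36x⁴ − 54x³ − 51x² − 12x + 30) ÷ lead(D) = −18x⁶ ÷ 3x = −6x⁵. Subtract (−6x⁵)·D = −18x⁶ − 36x⁵. Remainder: −9x⁵ − 36x⁴ − 54x³ − 51x² − 12x + 30.
Step 2: lead(−9x⁵ − 36x⁴ − 54x³ − 51x² − 12x + 30) ÷ lead(D) = −9x⁵ ÷ 3x = −3x⁴. Subtract (−3x⁴)·D = −9x⁵ − 18x⁴. Remainder: −18x⁴ − 54x³ − 51x² − 12x + 30.
Step 3: lead(−18x⁴ − 54x³ − 51x² − 12x + 30) ÷ lead(D) = −18x⁴ ÷ 3x = −6x³. Subtract (−6x³)·D = −18x⁴ − 36x³. Remainder: −18x³ − 51x² − 12x + 30.
Step 4: lead(−18x³ − 51x² − 12x + 30) ÷ lead(D) = −18x³ ÷ 3x = −6x². Subtract (−6x²)·D = −18x³ − 36x². Remainder: −15x² − 12x + 30.
Step 5: lead(−15x² − 12x + 30) ÷ lead(D) = −15x² ÷ 3x = −5x. Subtract (−5x)·D = −15x² − 30x. Remainder: 18x + 30.
Step 6: lead(18x + 30) ÷ lead(D) = 18x ÷ 3x = 6. Subtract (6)·D = 18x + 36. Remainder: −6.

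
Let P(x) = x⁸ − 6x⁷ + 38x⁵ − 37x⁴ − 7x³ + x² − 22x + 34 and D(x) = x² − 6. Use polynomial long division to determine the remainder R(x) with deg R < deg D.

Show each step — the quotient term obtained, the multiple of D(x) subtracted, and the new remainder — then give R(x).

Step 1: lead(x⁸ − 6x⁷ + 38x⁵ − 37x⁴ − 7x³ + x² − 22x + 34) ÷ lead(D) = x⁸ ÷ x² = x⁶. Subtract (x⁶)·D = x⁸ − 6x⁶. Remainder: −6x⁷ + 6x⁶ + 38x⁵ − 37x⁴ − 7x³ + x² − 22x + 34.
Step 2: lead(−6x⁷ + 6x⁶ + 38x⁵ − 37x⁴ − 7x³ + x² − 22x + 34) ÷ lead(D) = −6x⁷ ÷ x² = −6x⁵. Subtract (−6x⁵)·D = −6x⁷ + 36x⁵. Remainder: 6x⁶ + 2x⁵ − 37x⁴ − 7x³ + x² − 22x + 34.
Step 3: lead(6x⁶ + 2x⁵ − 37x⁴ − 7x³ + x² − 22x + 34) ÷ lead(D) = 6x⁶ ÷ x² = 6x⁴. Subtract (6x⁴)·D = 6x⁶ − 36x⁴. Remainder: 2x⁵ − x⁴ − 7x³ + x² − 22x + 34.
Step 4: lead(2x⁵ − x⁴ − 7x³ + x² − 22x + 34) ÷ lead(D) = 2x⁵ ÷ x² = 2x³. Subtract (2x³)·D = 2x⁵ − 12x³. Remainder: −x⁴ + 5x³ + x² − 22x + 34.
Step 5: lead(−x⁴ + 5x³ + x² − 22x + 34) ÷ lead(D) = −x⁴ ÷ x² = −x². Subtract (−x²)·D = −x⁴ + 6x². Remainder: 5x³ − 5x² − 22x + 34.
Step 6: lead(5x³ − 5x² − 22x + 34) ÷ lead(D) = 5x³ ÷ x² = 5x. Subtract (5x)·D = 5x³ − 30x. Remainder: −5x² + 8x + 34.
Step 7: lead(−5x² + 8x + 34) ÷ lead(D) = −5x² ÷ x² = −5. Subtract (−5)·D = −5x² + 30. Remainder: 8x + 4.

R(x) = 8x + 4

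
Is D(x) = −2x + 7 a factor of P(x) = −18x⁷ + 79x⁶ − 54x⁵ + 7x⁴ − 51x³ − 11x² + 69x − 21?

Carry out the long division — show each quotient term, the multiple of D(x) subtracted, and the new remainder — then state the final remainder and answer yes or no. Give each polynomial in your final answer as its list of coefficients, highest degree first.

Step 1: lead(−18x⁷ + 79x⁶ − 54x⁵ + 7x⁴ − 51x³ − 11x² + 69x − 21) ÷ lead(D) = −18x⁷ ÷ −2x = 9x⁶. Subtract (9x⁶)·D = −18x⁷ + 63x⁶. Remainder: 16x⁶ − 54x⁵ + 7x⁴ − 51x³ − 11x² + 69x − 21.
Step 2: lead(16x⁶ − 54x⁵ + 7x⁴ − 51x³ − 11x² + 69x − 21) ÷ lead(D) = 16x⁶ ÷ −2x = −8x⁵. Subtract (−8x⁵)·D = 16x⁶ − 56x⁵. Remainder: 2x⁵ + 7x⁴ − 51x³ − 11x² + 69x − 21.
Step 3: lead(2x⁵ + 7x⁴ − 51x³ − 11x² + 69x − 21) ÷ lead(D) = 2x⁵ ÷ −2x = −x⁴. Subtract (−x⁴)·D = 2x⁵ − 7x⁴. Remainder: 14x⁴ − 51x³ − 11x² + 69x − 21.
Step 4: lead(14x⁴ − 51x³ − 11x² + 69x − 21) ÷ lead(D) = 14x⁴ ÷ −2x = −7x³. Subtract (−7x³)·D = 14x⁴ − 49x³. Remainder: −2x³ − 11x² + 69x − 21.
Step 5: lead(−2x³ − 11x² + 69x − 21) ÷ lead(D) = −2x³ ÷ −2x = x². Subtract (x²)·D = −2x³ + 7x². Remainder: −18x² + 69x − 21.
Step 6: lead(−18x² + 69x − 21) ÷ lead(D) = −18x² ÷ −2x = 9x. Subtract (9x)·D = −18x² + 63x. Remainder: 6x − 21.
Step 7: lead(6x − 21) ÷ lead(D) = 6x ÷ −2x = −3. Subtract (−3)·D = 6x − 21. Remainder: 0.

R = [0], so D(x) is a factor of P(x). yes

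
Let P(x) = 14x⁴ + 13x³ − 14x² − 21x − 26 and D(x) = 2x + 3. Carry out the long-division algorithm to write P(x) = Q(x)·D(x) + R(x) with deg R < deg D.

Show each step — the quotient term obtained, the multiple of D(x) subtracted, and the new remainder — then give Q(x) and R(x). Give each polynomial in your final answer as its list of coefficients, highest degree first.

Step 1: lead(14x⁴ + 13x³ − 14x² − 21x − 26) ÷ lead(D) = 14x⁴ ÷ 2x = 7x³. Subtract (7x³)·D = 14x⁴ + 21x³. Remainder: −8x³ − 14x² − 21x − 26.
Step 2: lead(−8x³ − 14x² − 21x − 26) ÷ lead(D) = −8x³ ÷ 2x = −4x². Subtract (−4x²)·D = −8x³ − 12x². Remainder: −2x² − 21x − 26.
Step 3: lead(−2x² − 21x − 26) ÷ lead(D) = −2x² ÷ 2x = −x. Subtract (−x)·D = −2x² − 3x. Remainder: −18x − 26.
Step 4: lead(−18x − 26) ÷ lead(D) = −18x ÷ 2x = −9. Subtract (−9)·D = −18x − 27. Remainder: 1.

Q = [7, -4, -1, -9]; R = [1]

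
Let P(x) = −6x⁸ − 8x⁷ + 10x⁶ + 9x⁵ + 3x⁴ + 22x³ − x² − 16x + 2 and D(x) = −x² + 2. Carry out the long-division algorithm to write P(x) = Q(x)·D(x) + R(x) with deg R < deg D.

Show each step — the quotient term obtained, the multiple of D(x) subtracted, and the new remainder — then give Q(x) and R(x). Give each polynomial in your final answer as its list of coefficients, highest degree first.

Q = [6, 8, 2, 7, 1, -8, 3]; R = [-4]

Step 1: lead(−6x⁸ − 8x⁷ + 10x⁶ + 9x⁵ + 3x⁴ + 22x³ − x² − 16x + 2) ÷ lead(D) = −6x⁸ ÷ −x² = 6x⁶. Subtract (6x⁶)·D = −6x⁸ + 12x⁶. Remainder: −8x⁷ − 2x⁶ + 9x⁵ + 3x⁴ + 22x³ − x² − 16x + 2.
Step 2: lead(−8x⁷ − 2x⁶ + 9x⁵ + 3x⁴ + 22x³ − x² − 16x + 2) ÷ lead(D) = −8x⁷ ÷ −x² = 8x⁵. Subtract (8x⁵)·D = −8x⁷ + 16x⁵. Remainder: −2x⁶ − 7x⁵ + 3x⁴ + 22x³ − x² − 16x + 2.
Step 3: lead(−2x⁶ − 7x⁵ + 3x⁴ + 22x³ − x² − 16x + 2) ÷ lead(D) = −2x⁶ ÷ −x² = 2x⁴. Subtract (2x⁴)·D = −2x⁶ + 4x⁴. Remainder: −7x⁵ − x⁴ + 22x³ − x² − 16x + 2.
Step 4: lead(−7x⁵ − x⁴ + 22x³ − x² − 16x + 2) ÷ lead(D) = −7x⁵ ÷ −x² = 7x³. Subtract (7x³)·D = −7x⁵ + 14x³. Remainder: −x⁴ + 8x³ − x² − 16x + 2.
Step 5: lead(−x⁴ + 8x³ − x² − 16x + 2) ÷ lead(D) = −x⁴ ÷ −x² = x². Subtract (x²)·D = −x⁴ + 2x². Remainder: 8x³ − 3x² − 16x + 2.
Step 6: lead(8x³ − 3x² − 16x + 2) ÷ lead(D) = 8x³ ÷ −x² = −8x. Subtract (−8x)·D = 8x³ − 16x. Remainder: −3x² + 2.
Step 7: lead(−3x² + 2) ÷ lead(D) = −3x² ÷ −x² = 3. Subtract (3)·D = −3x² + 6. Remainder: −4.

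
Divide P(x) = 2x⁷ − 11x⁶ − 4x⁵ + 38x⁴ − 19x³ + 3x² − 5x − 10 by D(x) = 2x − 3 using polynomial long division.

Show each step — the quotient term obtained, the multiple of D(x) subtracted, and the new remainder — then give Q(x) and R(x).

Step 1: lead(2x⁷ − 11x⁶ − 4x⁵ + 38x⁴ − 19x³ + 3x² − 5x − 10) ÷ lead(D) = 2x⁷ ÷ 2x = x⁶. Subtract (x⁶)·D = 2x⁷ − 3x⁶. Remainder: −8x⁶ − 4x⁵ + 38x⁴ − 19x³ + 3x² − 5x − 10.
Step 2: lead(−8x⁶ − 4x⁵ + 38x⁴ − 19x³ + 3x² − 5x − 10) ÷ lead(D) = −8x⁶ ÷ 2x = −4x⁵. Subtract (−4x⁵)·D = −8x⁶ + 12x⁵. Remainder: −16x⁵ + 38x⁴ − 19x³ + 3x² − 5x − 10.
Step 3: lead(−16x⁵ + 38x⁴ − 19x³ + 3x² − 5x − 10) ÷ lead(D) = −16x⁵ ÷ 2x = −8x⁴. Subtract (−8x⁴)·D = −16x⁵ + 24x⁴. Remainder: 14x⁴ − 19x³ + 3x² − 5x − 10.
Step 4: lead(14x⁴ − 19x³ + 3x² − 5x − 10) ÷ lead(D) = 14x⁴ ÷ 2x = 7x³. Subtract (7x³)·D = 14x⁴ − 21x³. Remainder: 2x³ + 3x² − 5x − 10.
Step 5: lead(2x³ + 3x² − 5x − 10) ÷ lead(D) = 2x³ ÷ 2x = x². Subtract (x²)·D = 2x³ − 3x². Remainder: 6x² − 5x − 10.
Step 6: lead(6x² − 5x − 10) ÷ lead(D) = 6x² ÷ 2x = 3x. Subtract (3x)·D = 6x² − 9x. Remainder: 4x − 10.
Step 7: lead(4x − 10) ÷ lead(D) = 4x ÷ 2x = 2. Subtract (2)·D = 4x − 6. Remainder: −4.

Q(x) = x⁶ − 4x⁵ − 8x⁴ + 7x³ + x² + 3x + 2; R(x) = −4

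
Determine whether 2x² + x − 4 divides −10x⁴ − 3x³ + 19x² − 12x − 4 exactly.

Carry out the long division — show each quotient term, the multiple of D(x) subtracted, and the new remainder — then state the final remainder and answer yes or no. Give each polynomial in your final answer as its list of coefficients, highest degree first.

R = [-7, -8], so D(x) is not a factor of P(x). no

Step 1: lead(−10x⁴ − 3x³ + 19x² − 12x − 4) ÷ lead(D) = −10x⁴ ÷ 2x² = −5x². Subtract (−5x²)·D = −10x⁴ − 5x³ + 20x². Remainder: 2x³ − x² − 12x − 4.
Step 2: lead(2x³ − x² − 12x − 4) ÷ lead(D) = 2x³ ÷ 2x² = x. Subtract (x)·D = 2x³ + x² − 4x. Remainder: −2x² − 8x − 4.
Step 3: lead(−2x² − 8x − 4) ÷ lead(D) = −2x² ÷ 2x² = −1. Subtract (−1)·D = −2x² − x + 4. Remainder: −7x − 8.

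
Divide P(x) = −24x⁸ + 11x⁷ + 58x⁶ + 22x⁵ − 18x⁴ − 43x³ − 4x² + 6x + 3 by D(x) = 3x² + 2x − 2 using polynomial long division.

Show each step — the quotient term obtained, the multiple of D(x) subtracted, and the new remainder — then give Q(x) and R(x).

Step 1: lead(−24x⁸ + 11x⁷ + 58x⁶ + 22x⁵ − 18x⁴ − 43x³ − 4x² + 6x + 3) ÷ lead(D) = −24x⁸ ÷ 3x² = −8x⁶. Subtract (−8x⁶)·D = −24x⁸ − 16x⁷ + 16x⁶. Remainder: 27x⁷ + 42x⁶ + 22x⁵ − 18x⁴ − 43x³ − 4x² + 6x + 3.
Step 2: lead(27x⁷ + 42x⁶ + 22x⁵ − 18x⁴ − 43x³ − 4x² + 6x + 3) ÷ lead(D) = 27x⁷ ÷ 3x² = 9x⁵. Subtract (9x⁵)·D = 27x⁷ + 18x⁶ − 18x⁵. Remainder: 24x⁶ + 40x⁵ − 18x⁴ − 43x³ − 4x² + 6x + 3.
Step 3: lead(24x⁶ + 40x⁵ − 18x⁴ − 43x³ − 4x² + 6x + 3) ÷ lead(D) = 24x⁶ ÷ 3x² = 8x⁴. Subtract (8x⁴)·D = 24x⁶ + 16x⁵ − 16x⁴. Remainder: 24x⁵ − 2x⁴ − 43x³ − 4x² + 6x + 3.
Step 4: lead(24x⁵ − 2x⁴ − 43x³ − 4x² + 6x + 3) ÷ lead(D) = 24x⁵ ÷ 3x² = 8x³. Subtract (8x³)·D = 24x⁵ + 16x⁴ − 16x³. Remainder: −18x⁴ − 27x³ − 4x² + 6x + 3.
Step 5: lead(−18x⁴ − 27x³ − 4x² + 6x + 3) ÷ lead(D) = −18x⁴ ÷ 3x² = −6x². Subtract (−6x²)·D = −18x⁴ − 12x³ + 12x². Remainder: −15x³ − 16x² + 6x + 3.
Step 6: lead(−15x³ − 16x² + 6x + 3) ÷ lead(D) = −15x³ ÷ 3x² = −5x. Subtract (−5x)·D = −15x³ − 10x² + 10x. Remainder: −6x² − 4x + 3.
Step 7: lead(−6x² − 4x + 3) ÷ lead(D) = −6x² ÷ 3x² = −2. Subtract (−2)·D = −6x² − 4x + 4. Remainder: −1.

Q(x) = −8x⁶ + 9x⁵ + 8x⁴ + 8x³ − 6x² − 5x − 2; R(x) = −1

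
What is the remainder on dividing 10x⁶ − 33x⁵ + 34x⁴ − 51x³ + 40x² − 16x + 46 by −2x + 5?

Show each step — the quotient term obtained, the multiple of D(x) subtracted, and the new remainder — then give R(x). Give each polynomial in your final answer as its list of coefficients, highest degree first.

R = [6]

Step 1: lead(10x⁶ − 33x⁵ + 34x⁴ − 51x³ + 40x² − 16x + 46) ÷ lead(D) = 10x⁶ ÷ −2x = −5x⁵. Subtract (−5x⁵)·D = 10x⁶ − 25x⁵. Remainder: −8x⁵ + 34x⁴ − 51x³ + 40x² − 16x + 46.
Step 2: lead(−8x⁵ + 34x⁴ − 51x³ + 40x² − 16x + 46) ÷ lead(D) = −8x⁵ ÷ −2x = 4x⁴. Subtract (4x⁴)·D = −8x⁵ + 20x⁴. Remainder: 14x⁴ − 51x³ + 40x² − 16x + 46.
Step 3: lead(14x⁴ − 51x³ + 40x² − 16x + 46) ÷ lead(D) = 14x⁴ ÷ −2x = −7x³. Subtract (−7x³)·D = 14x⁴ − 35x³. Remainder: −16x³ + 40x² − 16x + 46.
Step 4: lead(−16x³ + 40x² − 16x + 46) ÷ lead(D) = −16x³ ÷ −2x = 8x². Subtract (8x²)·D = −16x³ + 40x². Remainder: −16x + 46.
Step 5: lead(−16x + 46) ÷ lead(D) = −16x ÷ −2x = 8. Subtract (8)·D = −16x + 40. Remainder: 6.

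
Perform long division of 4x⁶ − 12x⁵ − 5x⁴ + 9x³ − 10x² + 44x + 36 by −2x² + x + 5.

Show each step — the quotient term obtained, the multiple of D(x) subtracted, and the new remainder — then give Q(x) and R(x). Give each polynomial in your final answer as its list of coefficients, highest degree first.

Step 1: lead(4x⁶ − 12x⁵ − 5x⁴ + 9x³ − 10x² + 44x + 36) ÷ lead(D) = 4x⁶ ÷ −2x² = −2x⁴. Subtract (−2x⁴)·D = 4x⁶ − 2x⁵ − 10x⁴. Remainder: −10x⁵ + 5x⁴ + 9x³ − 10x² + 44x + 36.
Step 2: lead(−10x⁵ + 5x⁴ + 9x³ − 10x² + 44x + 36) ÷ lead(D) = −10x⁵ ÷ −2x² = 5x³. Subtract (5x³)·D = −10x⁵ + 5x⁴ + 25x³. Remainder: −16x³ − 10x² + 44x + 36.
Step 3: lead(−16x³ − 10x² + 44x + 36) ÷ lead(D) = −16x³ ÷ −2x² = 8x. Subtract (8x)·D = −16x³ + 8x² + 40x. Remainder: −18x² + 4x + 36.
Step 4: lead(−18x² + 4x + 36) ÷ lead(D) = −18x² ÷ −2x² = 9. Subtract (9)·D = −18x² + 9x + 45. Remainder: −5x − 9.

Q = [-2, 5, 0, 8, 9]; R = [-5, -9]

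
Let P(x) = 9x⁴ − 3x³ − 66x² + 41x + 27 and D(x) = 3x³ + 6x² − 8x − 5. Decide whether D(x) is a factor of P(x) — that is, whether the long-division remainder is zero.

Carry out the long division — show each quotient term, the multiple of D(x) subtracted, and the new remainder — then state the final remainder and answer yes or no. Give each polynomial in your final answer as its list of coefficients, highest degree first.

R = [-8], so D(x) is not a factor of P(x). no

Step 1: lead(9x⁴ − 3x³ − 66x² + 41x + 27) ÷ lead(D) = 9x⁴ ÷ 3x³ = 3x. Subtract (3x)·D = 9x⁴ + 18x³ − 24x² − 15x. Remainder: −21x³ − 42x² + 56x + 27.
Step 2: lead(−21x³ − 42x² + 56x + 27) ÷ lead(D) = −21x³ ÷ 3x³ = −7. Subtract (−7)·D = −21x³ − 42x² + 56x + 35. Remainder: −8.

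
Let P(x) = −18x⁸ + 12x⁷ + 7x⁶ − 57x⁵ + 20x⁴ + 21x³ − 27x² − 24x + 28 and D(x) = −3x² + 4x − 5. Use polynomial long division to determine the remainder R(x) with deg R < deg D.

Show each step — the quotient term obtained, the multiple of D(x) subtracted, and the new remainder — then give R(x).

R(x) = −2

Step 1: lead(−18x⁸ + 12x⁷ + 7x⁶ − 57x⁵ + 20x⁴ + 21x³ − 27x² − 24x + 28) ÷ lead(D) = −18x⁸ ÷ −3x² = 6x⁶. Subtract (6x⁶)·D = −18x⁸ + 24x⁷ − 30x⁶. Remainder: −12x⁷ + 37x⁶ − 57x⁵ + 20x⁴ + 21x³ − 27x² − 24x + 28.
Step 2: lead(−12x⁷ + 37x⁶ − 57x⁵ + 20x⁴ + 21x³ − 27x² − 24x + 28) ÷ lead(D) = −12x⁷ ÷ −3x² = 4x⁵. Subtract (4x⁵)·D = −12x⁷ + 16x⁶ − 20x⁵. Remainder: 21x⁶ − 37x⁵ + 20x⁴ + 21x³ − 27x² − 24x + 28.
Step 3: lead(21x⁶ − 37x⁵ + 20x⁴ + 21x³ − 27x² − 24x + 28) ÷ lead(D) = 21x⁶ ÷ −3x² = −7x⁴. Subtract (−7x⁴)·D = 21x⁶ − 28x⁵ + 35x⁴. Remainder: −9x⁵ − 15x⁴ + 21x³ − 27x² − 24x + 28.
Step 4: lead(−9x⁵ − 15x⁴ + 21x³ − 27x² − 24x + 28) ÷ lead(D) = −9x⁵ ÷ −3x² = 3x³. Subtract (3x³)·D = −9x⁵ + 12x⁴ − 15x³. Remainder: −27x⁴ + 36x³ − 27x² − 24x + 28.
Step 5: lead(−27x⁴ + 36x³ − 27x² − 24x + 28) ÷ lead(D) = −27x⁴ ÷ −3x² = 9x². Subtract (9x²)·D = −27x⁴ + 36x³ − 45x². Remainder: 18x² − 24x + 28.
Step 6: lead(18x² − 24x + 28) ÷ lead(D) = 18x² ÷ −3x² = −6. Subtract (−6)·D = 18x² − 24x + 30. Remainder: −2.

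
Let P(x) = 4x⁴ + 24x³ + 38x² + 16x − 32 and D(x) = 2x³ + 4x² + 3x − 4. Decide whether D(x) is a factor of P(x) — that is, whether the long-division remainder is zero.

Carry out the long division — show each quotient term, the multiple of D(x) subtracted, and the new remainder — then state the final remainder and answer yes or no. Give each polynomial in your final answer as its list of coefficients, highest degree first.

R = [0], so D(x) is a factor of P(x). yes

Step 1: lead(4x⁴ + 24x³ + 38x² + 16x − 32) ÷ lead(D) = 4x⁴ ÷ 2x³ = 2x. Subtract (2x)·D = 4x⁴ + 8x³ + 6x² − 8x. Remainder: 16x³ + 32x² + 24x − 32.
Step 2: lead(16x³ + 32x² + 24x − 32) ÷ lead(D) = 16x³ ÷ 2x³ = 8. Subtract (8)·D = 16x³ + 32x² + 24x − 32. Remainder: 0.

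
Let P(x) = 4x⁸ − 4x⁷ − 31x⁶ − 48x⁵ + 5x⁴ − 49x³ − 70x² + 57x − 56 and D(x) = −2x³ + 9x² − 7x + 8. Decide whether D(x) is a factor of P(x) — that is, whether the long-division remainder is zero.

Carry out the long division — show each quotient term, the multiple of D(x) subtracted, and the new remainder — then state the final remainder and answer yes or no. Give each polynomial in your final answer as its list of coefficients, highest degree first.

R = [0], so D(x) is a factor of P(x). yes

Step 1: lead(4x⁸ − 4x⁷ − 31x⁶ − 48x⁵ + 5x⁴ − 49x³ − 70x² + 57x − 56) ÷ lead(D) = 4x⁸ ÷ −2x³ = −2x⁵. Subtract (−2x⁵)·D = 4x⁸ − 18x⁷ + 14x⁶ − 16x⁵. Remainder: 14x⁷ − 45x⁶ − 32x⁵ + 5x⁴ − 49x³ − 70x² + 57x − 56.
Step 2: lead(14x⁷ − 45x⁶ − 32x⁵ + 5x⁴ − 49x³ − 70x² + 57x − 56) ÷ lead(D) = 14x⁷ ÷ −2x³ = −7x⁴. Subtract (−7x⁴)·D = 14x⁷ − 63x⁶ + 49x⁵ − 56x⁴. Remainder: 18x⁶ − 81x⁵ + 61x⁴ − 49x³ − 70x² + 57x − 56.
Step 3: lead(18x⁶ − 81x⁵ + 61x⁴ − 49x³ − 70x² + 57x − 56) ÷ lead(D) = 18x⁶ ÷ −2x³ = −9x³. Subtract (−9x³)·D = 18x⁶ − 81x⁵ + 63x⁴ − 72x³. Remainder: −2x⁴ + 23x³ − 70x² + 57x − 56.
Step 4: lead(−2x⁴ + 23x³ − 70x² + 57x − 56) ÷ lead(D) = −2x⁴ ÷ −2x³ = x. Subtract (x)·D = −2x⁴ + 9x³ − 7x² + 8x. Remainder: 14x³ − 63x² + 49x − 56.
Step 5: lead(14x³ − 63x² + 49x − 56) ÷ lead(D) = 14x³ ÷ −2x³ = −7. Subtract (−7)·D = 14x³ − 63x² + 49x − 56. Remainder: 0.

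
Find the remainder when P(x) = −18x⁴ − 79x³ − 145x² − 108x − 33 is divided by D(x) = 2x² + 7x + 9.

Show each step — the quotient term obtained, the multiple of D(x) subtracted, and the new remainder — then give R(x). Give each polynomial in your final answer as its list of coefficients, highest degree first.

R = [-8, 3]

Step 1: lead(−18x⁴ − 79x³ − 145x² − 108x − 33) ÷ lead(D) = −18x⁴ ÷ 2x² = −9x². Subtract (−9x²)·D = −18x⁴ − 63x³ − 81x². Remainder: −16x³ − 64x² − 108x − 33.
Step 2: lead(−16x³ − 64x² − 108x − 33) ÷ lead(D) = −16x³ ÷ 2x² = −8x. Subtract (−8x)·D = −16x³ − 56x² − 72x. Remainder: −8x² − 36x − 33.
Step 3: lead(−8x² − 36x − 33) ÷ lead(D) = −8x² ÷ 2x² = −4. Subtract (−4)·D = −8x² − 28x − 36. Remainder: −8x + 3.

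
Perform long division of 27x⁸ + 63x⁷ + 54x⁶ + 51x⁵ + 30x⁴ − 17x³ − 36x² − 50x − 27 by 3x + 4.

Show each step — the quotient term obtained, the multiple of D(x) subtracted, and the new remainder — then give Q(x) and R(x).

Q(x) = 9x⁷ + 9x⁶ + 6x⁵ + 9x⁴ − 2x³ − 3x² − 8x − 6; R(x) = −3

Step 1: lead(27x⁸ + 63x⁷ + 54x⁶ + 51x⁵ + 30x⁴ − 17x³ − 36x² − 50x − 27) ÷ lead(D) = 27x⁸ ÷ 3x = 9x⁷. Subtract (9x⁷)·D = 27x⁸ + 36x⁷. Remainder: 27x⁷ + 54x⁶ + 51x⁵ + 30x⁴ − 17x³ − 36x² − 50x − 27.
Step 2: lead(27x⁷ + 54x⁶ + 51x⁵ + 30x⁴ − 17x³ − 36x² − 50x − 27) ÷ lead(D) = 27x⁷ ÷ 3x = 9x⁶. Subtract (9x⁶)·D = 27x⁷ + 36x⁶. Remainder: 18x⁶ + 51x⁵ + 30x⁴ − 17x³ − 36x² − 50x − 27.
Step 3: lead(18x⁶ + 51x⁵ + 30x⁴ − 17x³ − 36x² − 50x − 27) ÷ lead(D) = 18x⁶ ÷ 3x = 6x⁵. Subtract (6x⁵)·D = 18x⁶ + 24x⁵. Remainder: 27x⁵ + 30x⁴ − 17x³ − 36x² − 50x − 27.
Step 4: lead(27x⁵ + 30x⁴ − 17x³ − 36x² − 50x − 27) ÷ lead(D) = 27x⁵ ÷ 3x = 9x⁴. Subtract (9x⁴)·D = 27x⁵ + 36x⁴. Remainder: −6x⁴ − 17x³ − 36x² − 50x − 27.
Step 5: lead(−6x⁴ − 17x³ − 36x² − 50x − 27) ÷ lead(D) = −6x⁴ ÷ 3x = −2x³. Subtract (−2x³)·D = −6x⁴ − 8x³. Remainder: −9x³ − 36x² − 50x − 27.
Step 6: lead(−9x³ − 36x² − 50x − 27) ÷ lead(D) = −9x³ ÷ 3x = −3x². Subtract (−3x²)·D = −9x³ − 12x². Remainder: −24x² − 50x − 27.
Step 7: lead(−24x² − 50x − 27) ÷ lead(D) = −24x² ÷ 3x = −8x. Subtract (−8x)·D = −24x² − 32x. Remainder: −18x − 27.
Step 8: lead(−18x − 27) ÷ lead(D) = −18x ÷ 3x = −6. Subtract (−6)·D = −18x − 24. Remainder: −3.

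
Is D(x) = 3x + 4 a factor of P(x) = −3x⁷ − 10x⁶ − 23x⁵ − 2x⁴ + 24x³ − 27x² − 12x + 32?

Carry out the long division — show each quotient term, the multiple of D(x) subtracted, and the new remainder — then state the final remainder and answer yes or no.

Step 1: lead(−3x⁷ − 10x⁶ − 23x⁵ − 2x⁴ + 24x³ − 27x² − 12x + 32) ÷ lead(D) = −3x⁷ ÷ 3x = −x⁶. Subtract (−x⁶)·D = −3x⁷ − 4x⁶. Remainder: −6x⁶ − 23x⁵ − 2x⁴ + 24x³ − 27x² − 12x + 32.
Step 2: lead(−6x⁶ − 23x⁵ − 2x⁴ + 24x³ − 27x² − 12x + 32) ÷ lead(D) = −6x⁶ ÷ 3x = −2x⁵. Subtract (−2x⁵)·D = −6x⁶ − 8x⁵. Remainder: −15x⁵ − 2x⁴ + 24x³ − 27x² − 12x + 32.
Step 3: lead(−15x⁵ − 2x⁴ + 24x³ − 27x² − 12x + 32) ÷ lead(D) = −15x⁵ ÷ 3x = −5x⁴. Subtract (−5x⁴)·D = −15x⁵ − 20x⁴. Remainder: 18x⁴ + 24x³ − 27x² − 12x + 32.
Step 4: lead(18x⁴ + 24x³ − 27x² − 12x + 32) ÷ lead(D) = 18x⁴ ÷ 3x = 6x³. Subtract (6x³)·D = 18x⁴ + 24x³. Remainder: −27x² − 12x + 32.
Step 5: lead(−27x² − 12x + 32) ÷ lead(D) = −27x² ÷ 3x = −9x. Subtract (−9x)·D = −27x² − 36x. Remainder: 24x + 32.
Step 6: lead(24x + 32) ÷ lead(D) = 24x ÷ 3x = 8. Subtract (8)·D = 24x + 32. Remainder: 0.

R(x) = 0, so D(x) is a factor of P(x). yes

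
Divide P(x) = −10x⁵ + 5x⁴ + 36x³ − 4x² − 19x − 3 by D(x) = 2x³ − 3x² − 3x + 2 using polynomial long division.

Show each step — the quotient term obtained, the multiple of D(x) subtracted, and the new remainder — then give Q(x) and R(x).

Step 1: lead(−10x⁵ + 5x⁴ + 36x³ − 4x² − 19x − 3) ÷ lead(D) = −10x⁵ ÷ 2x³ = −5x². Subtract (−5x²)·D = −10x⁵ + 15x⁴ + 15x³ − 10x². Remainder: −10x⁴ + 21x³ + 6x² − 19x − 3.
Step 2: lead(−10x⁴ + 21x³ + 6x² − 19x − 3) ÷ lead(D) = −10x⁴ ÷ 2x³ = −5x. Subtract (−5x)·D = −10x⁴ + 15x³ + 15x² − 10x. Remainder: 6x³ − 9x² − 9x − 3.
Step 3: lead(6x³ − 9x² − 9x − 3) ÷ lead(D) = 6x³ ÷ 2x³ = 3. Subtract (3)·D = 6x³ − 9x² − 9x + 6. Remainder: −9.

Q(x) = −5x² − 5x + 3; R(x) = −9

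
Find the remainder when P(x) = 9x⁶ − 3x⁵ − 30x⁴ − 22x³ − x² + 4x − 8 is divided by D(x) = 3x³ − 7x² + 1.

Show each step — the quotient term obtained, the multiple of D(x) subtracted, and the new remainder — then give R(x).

R(x) = −9

Step 1: lead(9x⁶ − 3x⁵ − 30x⁴ − 22x³ − x² + 4x − 8) ÷ lead(D) = 9x⁶ ÷ 3x³ = 3x³. Subtract (3x³)·D = 9x⁶ − 21x⁵ + 3x³. Remainder: 18x⁵ − 30x⁴ − 25x³ − x² + 4x − 8.
Step 2: lead(18x⁵ − 30x⁴ − 25x³ − x² + 4x − 8) ÷ lead(D) = 18x⁵ ÷ 3x³ = 6x². Subtract (6x²)·D = 18x⁵ − 42x⁴ + 6x². Remainder: 12x⁴ − 25x³ − 7x² + 4x − 8.
Step 3: lead(12x⁴ − 25x³ − 7x² + 4x − 8) ÷ lead(D) = 12x⁴ ÷ 3x³ = 4x. Subtract (4x)·D = 12x⁴ − 28x³ + 4x. Remainder: 3x³ − 7x² − 8.
Step 4: lead(3x³ − 7x² − 8) ÷ lead(D) = 3x³ ÷ 3x³ = 1. Subtract (1)·D = 3x³ − 7x² + 1. Remainder: −9.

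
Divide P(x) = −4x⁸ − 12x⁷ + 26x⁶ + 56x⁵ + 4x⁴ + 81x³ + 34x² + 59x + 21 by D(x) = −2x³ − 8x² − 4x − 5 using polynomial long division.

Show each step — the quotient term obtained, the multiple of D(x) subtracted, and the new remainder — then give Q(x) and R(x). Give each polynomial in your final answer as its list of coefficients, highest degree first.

Step 1: lead(−4x⁸ − 12x⁷ + 26x⁶ + 56x⁵ + 4x⁴ + 81x³ + 34x² + 59x + 21) ÷ lead(D) = −4x⁸ ÷ −2x³ = 2x⁵. Subtract (2x⁵)·D = −4x⁸ − 16x⁷ − 8x⁶ − 10x⁵. Remainder: 4x⁷ + 34x⁶ + 66x⁵ + 4x⁴ + 81x³ + 34x² + 59x + 21.
Step 2: lead(4x⁷ + 34x⁶ + 66x⁵ + 4x⁴ + 81x³ + 34x² + 59x + 21) ÷ lead(D) = 4x⁷ ÷ −2x³ = −2x⁴. Subtract (−2x⁴)·D = 4x⁷ + 16x⁶ + 8x⁵ + 10x⁴. Remainder: 18x⁶ + 58x⁵ − 6x⁴ + 81x³ + 34x² + 59x + 21.
Step 3: lead(18x⁶ + 58x⁵ − 6x⁴ + 81x³ + 34x² + 59x + 21) ÷ lead(D) = 18x⁶ ÷ −2x³ = −9x³. Subtract (−9x³)·D = 18x⁶ + 72x⁵ + 36x⁴ + 45x³. Remainder: −14x⁵ − 42x⁴ + 36x³ + 34x² + 59x + 21.
Step 4: lead(−14x⁵ − 42x⁴ + 36x³ + 34x² + 59x + 21) ÷ lead(D) = −14x⁵ ÷ −2x³ = 7x². Subtract (7x²)·D = −14x⁵ − 56x⁴ − 28x³ − 35x². Remainder: 14x⁴ + 64x³ + 69x² + 59x + 21.
Step 5: lead(14x⁴ + 64x³ + 69x² + 59x + 21) ÷ lead(D) = 14x⁴ ÷ −2x³ = −7x. Subtract (−7x)·D = 14x⁴ + 56x³ + 28x² + 35x. Remainder: 8x³ + 41x² + 24x + 21.
Step 6: lead(8x³ + 41x² + 24x + 21) ÷ lead(D) = 8x³ ÷ −2x³ = −4. Subtract (−4)·D = 8x³ + 32x² + 16x + 20. Remainder: 9x² + 8x + 1.

Q = [2, -2, -9, 7, -7, -4]; R = [9, 8, 1]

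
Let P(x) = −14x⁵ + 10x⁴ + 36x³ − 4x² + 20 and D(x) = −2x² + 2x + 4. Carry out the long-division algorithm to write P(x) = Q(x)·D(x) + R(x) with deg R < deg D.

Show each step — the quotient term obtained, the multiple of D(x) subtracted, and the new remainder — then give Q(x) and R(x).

Step 1: lead(−14x⁵ + 10x⁴ + 36x³ − 4x² + 20) ÷ lead(D) = −14x⁵ ÷ −2x² = 7x³. Subtract (7x³)·D = −14x⁵ + 14x⁴ + 28x³. Remainder: −4x⁴ + 8x³ − 4x² + 20.
Step 2: lead(−4x⁴ + 8x³ − 4x² + 20) ÷ lead(D) = −4x⁴ ÷ −2x² = 2x². Subtract (2x²)·D = −4x⁴ + 4x³ + 8x². Remainder: 4x³ − 12x² + 20.
Step 3: lead(4x³ − 12x² + 20) ÷ lead(D) = 4x³ ÷ −2x² = −2x. Subtract (−2x)·D = 4x³ − 4x² − 8x. Remainder: −8x² + 8x + 20.
Step 4: lead(−8x² + 8x + 20) ÷ lead(D) = −8x² ÷ −2x² = 4. Subtract (4)·D = −8x² + 8x + 16. Remainder: 4.

Q(x) = 7x³ + 2x² − 2x + 4; R(x) = 4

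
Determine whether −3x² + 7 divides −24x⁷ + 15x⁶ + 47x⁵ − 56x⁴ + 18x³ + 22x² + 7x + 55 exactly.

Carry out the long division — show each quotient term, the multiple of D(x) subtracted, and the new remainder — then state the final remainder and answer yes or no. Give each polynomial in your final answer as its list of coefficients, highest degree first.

Step 1: lead(−24x⁷ + 15x⁶ + 47x⁵ − 56x⁴ + 18x³ + 22x² + 7x + 55) ÷ lead(D) = −24x⁷ ÷ −3x² = 8x⁵. Subtract (8x⁵)·D = −24x⁷ + 56x⁵. Remainder: 15x⁶ − 9x⁵ − 56x⁴ + 18x³ + 22x² + 7x + 55.
Step 2: lead(15x⁶ − 9x⁵ − 56x⁴ + 18x³ + 22x² + 7x + 55) ÷ lead(D) = 15x⁶ ÷ −3x² = −5x⁴. Subtract (−5x⁴)·D = 15x⁶ − 35x⁴. Remainder: −9x⁵ − 21x⁴ + 18x³ + 22x² + 7x + 55.
Step 3: lead(−9x⁵ − 21x⁴ + 18x³ + 22x² + 7x + 55) ÷ lead(D) = −9x⁵ ÷ −3x² = 3x³. Subtract (3x³)·D = −9x⁵ + 21x³. Remainder: −21x⁴ − 3x³ + 22x² + 7x + 55.
Step 4: lead(−21x⁴ − 3x³ + 22x² + 7x + 55) ÷ lead(D) = −21x⁴ ÷ −3x² = 7x². Subtract (7x²)·D = −21x⁴ + 49x². Remainder: −3x³ − 27x² + 7x + 55.
Step 5: lead(−3x³ − 27x² + 7x + 55) ÷ lead(D) = −3x³ ÷ −3x² = x. Subtract (x)·D = −3x³ + 7x. Remainder: −27x² + 55.
Step 6: lead(−27x² + 55) ÷ lead(D) = −27x² ÷ −3x² = 9. Subtract (9)·D = −27x² + 63. Remainder: −8.

R = [-8], so D(x) is not a factor of P(x). no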